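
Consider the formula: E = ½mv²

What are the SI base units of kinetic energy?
Units of each symbol in E = ½mv²:
  m (mass): kg
  v (speed): m/s  → to the power 2, contributes m²/s²
  The factor ½ is dimensionless.

Multiplying the contributions: [kg] · [m²/s²]
Adding exponents of each base unit: kg: 1, m: 2, s: -2
SI base units of kinetic energy: kg·m²/s²

Answer: kg·m²/s²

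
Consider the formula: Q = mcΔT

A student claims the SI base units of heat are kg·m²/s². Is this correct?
Units of each symbol in Q = mcΔT:
  m (mass): kg
  c (specific heat capacity, in J/(kg·K)): m²/(s²·K)
  ΔT (temperature change): K

Multiplying the contributions: [kg] · [m²/(s²·K)] · [K]
Adding exponents of each base unit: kg: 1, m: 2, s: -2
SI base units of heat: kg·m²/s²

The claimed units kg·m²/s² match the derived units, so the claim is correct.

Answer: Yes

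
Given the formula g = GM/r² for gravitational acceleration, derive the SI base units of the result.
Units of each symbol in g = GM/r²:
  G (gravitational constant): m³/(kg·s²)
  M (mass): kg
  r (distance): m  → to the power 2 in the denominator, contributes 1/m²

Multiplying the contributions: [m³/(kg·s²)] · [kg] · [1/m²]
Adding exponents of each base unit: m: 1, s: -2
SI base units of gravitational acceleration: m/s²

Answer: m/s²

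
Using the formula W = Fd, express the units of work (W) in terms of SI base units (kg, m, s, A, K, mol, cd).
Units of each symbol in W = Fd:
  F (force): kg·m/s²
  d (displacement): m

Multiplying the contributions: [kg·m/s²] · [m]
Adding exponents of each base unit: kg: 1, m: 2, s: -2
SI base units of work: kg·m²/s²

Answer: kg·m²/s²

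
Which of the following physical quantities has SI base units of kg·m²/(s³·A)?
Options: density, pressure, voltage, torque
Checking the SI base units of each option:
  density (ρ = m/V): kg/m³  ✗
  pressure (P = F/A): kg/(m·s²)  ✗
  voltage (V = IR): kg·m²/(s³·A)  ✓ matches
  torque (τ = Fr): kg·m²/s²  ✗

Only voltage has units kg·m²/(s³·A).

Answer: voltage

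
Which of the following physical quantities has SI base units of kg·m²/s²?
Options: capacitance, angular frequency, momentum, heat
Checking the SI base units of each option:
  capacitance (C = Q/V): s⁴·A²/(kg·m²)  ✗
  angular frequency (ω = 2πf): 1/s  ✗
  momentum (p = mv): kg·m/s  ✗
  heat (Q = mcΔT): kg·m²/s²  ✓ matches

Only heat has units kg·m²/s².

Answer: heat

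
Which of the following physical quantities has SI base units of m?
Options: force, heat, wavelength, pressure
Checking the SI base units of each option:
  force (F = ma): kg·m/s²  ✗
  heat (Q = mcΔT): kg·m²/s²  ✗
  wavelength (λ = v/f): m  ✓ matches
  pressure (P = F/A): kg/(m·s²)  ✗

Only wavelength has units m.

Answer: wavelength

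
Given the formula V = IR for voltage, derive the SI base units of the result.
Units of each symbol in V = IR:
  I (current): A
  R (resistance, in ohms): kg·m²/(s³·A²)

Multiplying the contributions: [A] · [kg·m²/(s³·A²)]
Adding exponents of each base unit: kg: 1, m: 2, s: -3, A: -1
SI base units of voltage: kg·m²/(s³·A)

Answer: kg·m²/(s³·A)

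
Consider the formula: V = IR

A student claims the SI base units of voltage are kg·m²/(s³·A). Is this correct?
Units of each symbol in V = IR:
  I (current): A
  R (resistance, in ohms): kg·m²/(s³·A²)

Multiplying the contributions: [A] · [kg·m²/(s³·A²)]
Adding exponents of each base unit: kg: 1, m: 2, s: -3, A: -1
SI base units of voltage: kg·m²/(s³·A)

The claimed units kg·m²/(s³·A) match the derived units, so the claim is correct.

Answer: Yes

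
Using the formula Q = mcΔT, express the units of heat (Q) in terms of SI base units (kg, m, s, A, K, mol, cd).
Units of each symbol in Q = mcΔT:
  m (mass): kg
  c (specific heat capacity, in J/(kg·K)): m²/(s²·K)
  ΔT (temperature change): K

Multiplying the contributions: [kg] · [m²/(s²·K)] · [K]
Adding exponents of each base unit: kg: 1, m: 2, s: -2
SI base units of heat: kg·m²/s²

Answer: kg·m²/s²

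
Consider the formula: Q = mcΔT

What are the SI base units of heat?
Units of each symbol in Q = mcΔT:
  m (mass): kg
  c (specific heat capacity, in J/(kg·K)): m²/(s²·K)
  ΔT (temperature change): K

Multiplying the contributions: [kg] · [m²/(s²·K)] · [K]
Adding exponents of each base unit: kg: 1, m: 2, s: -2
SI base units of heat: kg·m²/s²

Answer: kg·m²/s²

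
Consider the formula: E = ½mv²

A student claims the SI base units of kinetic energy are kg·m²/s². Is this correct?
Units of each symbol in E = ½mv²:
  m (mass): kg
  v (speed): m/s  → to the power 2, contributes m²/s²
  The factor ½ is dimensionless.

Multiplying the contributions: [kg] · [m²/s²]
Adding exponents of each base unit: kg: 1, m: 2, s: -2
SI base units of kinetic energy: kg·m²/s²

The claimed units kg·m²/s² match the derived units, so the claim is correct.

Answer: Yes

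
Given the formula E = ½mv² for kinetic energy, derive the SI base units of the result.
Units of each symbol in E = ½mv²:
  m (mass): kg
  v (speed): m/s  → to the power 2, contributes m²/s²
  The factor ½ is dimensionless.

Multiplying the contributions: [kg] · [m²/s²]
Adding exponents of each base unit: kg: 1, m: 2, s: -2
SI base units of kinetic energy: kg·m²/s²

Answer: kg·m²/s²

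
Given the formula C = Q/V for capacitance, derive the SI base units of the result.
Units of each symbol in C = Q/V:
  Q (charge, in coulombs): s·A
  V (voltage, in volts): kg·m²/(s³·A)  → in the denominator, contributes s³·A/(kg·m²)

Multiplying the contributions: [s·A] · [s³·A/(kg·m²)]
Adding exponents of each base unit: kg: -1, m: -2, s: 4, A: 2
SI base units of capacitance: s⁴·A²/(kg·m²)

Answer: s⁴·A²/(kg·m²)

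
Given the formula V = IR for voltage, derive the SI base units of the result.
Units of each symbol in V = IR:
  I (current): A
  R (resistance, in ohms): kg·m²/(s³·A²)

Multiplying the contributions: [A] · [kg·m²/(s³·A²)]
Adding exponents of each base unit: kg: 1, m: 2, s: -3, A: -1
SI base units of voltage: kg·m²/(s³·A)

Answer: kg·m²/(s³·A)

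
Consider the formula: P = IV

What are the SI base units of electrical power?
Units of each symbol in P = IV:
  I (current): A
  V (voltage, in volts): kg·m²/(s³·A)

Multiplying the contributions: [A] · [kg·m²/(s³·A)]
Adding exponents of each base unit: kg: 1, m: 2, s: -3
SI base units of electrical power: kg·m²/s³

Answer: kg·m²/s³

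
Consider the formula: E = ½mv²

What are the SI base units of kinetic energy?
Units of each symbol in E = ½mv²:
  m (mass): kg
  v (speed): m/s  → to the power 2, contributes m²/s²
  The factor ½ is dimensionless.

Multiplying the contributions: [kg] · [m²/s²]
Adding exponents of each base unit: kg: 1, m: 2, s: -2
SI base units of kinetic energy: kg·m²/s²

Answer: kg·m²/s²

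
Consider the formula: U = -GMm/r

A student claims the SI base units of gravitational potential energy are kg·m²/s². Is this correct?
Units of each symbol in U = -GMm/r:
  G (gravitational constant): m³/(kg·s²)
  M (mass): kg
  m (mass): kg
  r (distance): m  → in the denominator, contributes 1/m
  The minus sign does not affect the units.

Multiplying the contributions: [m³/(kg·s²)] · [kg] · [kg] · [1/m]
Adding exponents of each base unit: kg: 1, m: 2, s: -2
SI base units of gravitational potential energy: kg·m²/s²

The claimed units kg·m²/s² match the derived units, so the claim is correct.

Answer: Yes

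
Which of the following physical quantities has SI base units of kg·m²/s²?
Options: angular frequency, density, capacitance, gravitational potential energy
Checking the SI base units of each option:
  angular frequency (ω = 2πf): 1/s  ✗
  density (ρ = m/V): kg/m³  ✗
  capacitance (C = Q/V): s⁴·A²/(kg·m²)  ✗
  gravitational potential energy (U = -GMm/r): kg·m²/s²  ✓ matches

Only gravitational potential energy has units kg·m²/s².

Answer: gravitational potential energy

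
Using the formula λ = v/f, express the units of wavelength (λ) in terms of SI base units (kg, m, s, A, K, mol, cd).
Units of each symbol in λ = v/f:
  v (wave speed): m/s
  f (frequency): 1/s  → in the denominator, contributes s

Multiplying the contributions: [m/s] · [s]
Adding exponents of each base unit: m: 1
SI base units of wavelength: m

Answer: m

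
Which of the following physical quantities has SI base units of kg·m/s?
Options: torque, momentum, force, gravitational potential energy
Checking the SI base units of each option:
  torque (τ = Fr): kg·m²/s²  ✗
  momentum (p = mv): kg·m/s  ✓ matches
  force (F = ma): kg·m/s²  ✗
  gravitational potential energy (U = -GMm/r): kg·m²/s²  ✗

Only momentum has units kg·m/s.

Answer: momentum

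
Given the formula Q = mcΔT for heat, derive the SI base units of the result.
Units of each symbol in Q = mcΔT:
  m (mass): kg
  c (specific heat capacity, in J/(kg·K)): m²/(s²·K)
  ΔT (temperature change): K

Multiplying the contributions: [kg] · [m²/(s²·K)] · [K]
Adding exponents of each base unit: kg: 1, m: 2, s: -2
SI base units of heat: kg·m²/s²

Answer: kg·m²/s²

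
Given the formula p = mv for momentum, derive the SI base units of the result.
Units of each symbol in p = mv:
  m (mass): kg
  v (velocity): m/s

Multiplying the contributions: [kg] · [m/s]
Adding exponents of each base unit: kg: 1, m: 1, s: -1
SI base units of momentum: kg·m/s

Answer: kg·m/s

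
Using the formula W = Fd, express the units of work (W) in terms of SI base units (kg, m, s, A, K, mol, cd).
Units of each symbol in W = Fd:
  F (force): kg·m/s²
  d (displacement): m

Multiplying the contributions: [kg·m/s²] · [m]
Adding exponents of each base unit: kg: 1, m: 2, s: -2
SI base units of work: kg·m²/s²

Answer: kg·m²/s²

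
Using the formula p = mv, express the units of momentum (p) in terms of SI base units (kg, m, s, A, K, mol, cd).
Units of each symbol in p = mv:
  m (mass): kg
  v (velocity): m/s

Multiplying the contributions: [kg] · [m/s]
Adding exponents of each base unit: kg: 1, m: 1, s: -1
SI base units of momentum: kg·m/s

Answer: kg·m/s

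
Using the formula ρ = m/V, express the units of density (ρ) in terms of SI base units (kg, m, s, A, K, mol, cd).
Units of each symbol in ρ = m/V:
  m (mass): kg
  V (volume): m³  → in the denominator, contributes 1/m³

Multiplying the contributions: [kg] · [1/m³]
Adding exponents of each base unit: kg: 1, m: -3
SI base units of density: kg/m³

Answer: kg/m³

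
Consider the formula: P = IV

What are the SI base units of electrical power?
Units of each symbol in P = IV:
  I (current): A
  V (voltage, in volts): kg·m²/(s³·A)

Multiplying the contributions: [A] · [kg·m²/(s³·A)]
Adding exponents of each base unit: kg: 1, m: 2, s: -3
SI base units of electrical power: kg·m²/s³

Answer: kg·m²/s³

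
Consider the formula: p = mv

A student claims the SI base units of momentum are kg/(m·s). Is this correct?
Units of each symbol in p = mv:
  m (mass): kg
  v (velocity): m/s

Multiplying the contributions: [kg] · [m/s]
Adding exponents of each base unit: kg: 1, m: 1, s: -1
SI base units of momentum: kg·m/s

The claimed units kg/(m·s) (exponents kg: 1, m: -1, s: -1) do not match the derived units kg·m/s (exponents kg: 1, m: 1, s: -1), so the claim is incorrect.

Answer: No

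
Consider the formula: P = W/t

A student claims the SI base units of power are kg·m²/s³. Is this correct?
Units of each symbol in P = W/t:
  W (work): kg·m²/s²
  t (time): s  → in the denominator, contributes 1/s

Multiplying the contributions: [kg·m²/s²] · [1/s]
Adding exponents of each base unit: kg: 1, m: 2, s: -3
SI base units of power: kg·m²/s³

The claimed units kg·m²/s³ match the derived units, so the claim is correct.

Answer: Yes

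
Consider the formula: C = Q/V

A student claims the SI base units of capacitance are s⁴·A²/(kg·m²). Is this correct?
Units of each symbol in C = Q/V:
  Q (charge, in coulombs): s·A
  V (voltage, in volts): kg·m²/(s³·A)  → in the denominator, contributes s³·A/(kg·m²)

Multiplying the contributions: [s·A] · [s³·A/(kg·m²)]
Adding exponents of each base unit: kg: -1, m: -2, s: 4, A: 2
SI base units of capacitance: s⁴·A²/(kg·m²)

The claimed units s⁴·A²/(kg·m²) match the derived units, so the claim is correct.

Answer: Yes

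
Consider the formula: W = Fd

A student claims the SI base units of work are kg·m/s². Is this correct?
Units of each symbol in W = Fd:
  F (force): kg·m/s²
  d (displacement): m

Multiplying the contributions: [kg·m/s²] · [m]
Adding exponents of each base unit: kg: 1, m: 2, s: -2
SI base units of work: kg·m²/s²

The claimed units kg·m/s² (exponents kg: 1, m: 1, s: -2) do not match the derived units kg·m²/s² (exponents kg: 1, m: 2, s: -2), so the claim is incorrect.

Answer: No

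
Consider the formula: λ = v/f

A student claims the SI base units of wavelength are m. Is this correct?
Units of each symbol in λ = v/f:
  v (wave speed): m/s
  f (frequency): 1/s  → in the denominator, contributes s

Multiplying the contributions: [m/s] · [s]
Adding exponents of each base unit: m: 1
SI base units of wavelength: m

The claimed units m match the derived units, so the claim is correct.

Answer: Yes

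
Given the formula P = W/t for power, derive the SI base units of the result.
Units of each symbol in P = W/t:
  W (work): kg·m²/s²
  t (time): s  → in the denominator, contributes 1/s

Multiplying the contributions: [kg·m²/s²] · [1/s]
Adding exponents of each base unit: kg: 1, m: 2, s: -3
SI base units of power: kg·m²/s³

Answer: kg·m²/s³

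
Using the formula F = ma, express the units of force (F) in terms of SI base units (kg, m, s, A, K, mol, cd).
Units of each symbol in F = ma:
  m (mass): kg
  a (acceleration): m/s²

Multiplying the contributions: [kg] · [m/s²]
Adding exponents of each base unit: kg: 1, m: 1, s: -2
SI base units of force: kg·m/s²

Answer: kg·m/s²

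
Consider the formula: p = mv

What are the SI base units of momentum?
Units of each symbol in p = mv:
  m (mass): kg
  v (velocity): m/s

Multiplying the contributions: [kg] · [m/s]
Adding exponents of each base unit: kg: 1, m: 1, s: -1
SI base units of momentum: kg·m/s

Answer: kg·m/s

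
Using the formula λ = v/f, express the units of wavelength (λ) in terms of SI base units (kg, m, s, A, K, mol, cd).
Units of each symbol in λ = v/f:
  v (wave speed): m/s
  f (frequency): 1/s  → in the denominator, contributes s

Multiplying the contributions: [m/s] · [s]
Adding exponents of each base unit: m: 1
SI base units of wavelength: m

Answer: m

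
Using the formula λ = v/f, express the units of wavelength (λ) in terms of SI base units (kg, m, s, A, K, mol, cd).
Units of each symbol in λ = v/f:
  v (wave speed): m/s
  f (frequency): 1/s  → in the denominator, contributes s

Multiplying the contributions: [m/s] · [s]
Adding exponents of each base unit: m: 1
SI base units of wavelength: m

Answer: m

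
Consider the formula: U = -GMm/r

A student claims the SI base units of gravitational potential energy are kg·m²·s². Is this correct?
Units of each symbol in U = -GMm/r:
  G (gravitational constant): m³/(kg·s²)
  M (mass): kg
  m (mass): kg
  r (distance): m  → in the denominator, contributes 1/m
  The minus sign does not affect the units.

Multiplying the contributions: [m³/(kg·s²)] · [kg] · [kg] · [1/m]
Adding exponents of each base unit: kg: 1, m: 2, s: -2
SI base units of gravitational potential energy: kg·m²/s²

The claimed units kg·m²·s² (exponents kg: 1, m: 2, s: 2) do not match the derived units kg·m²/s² (exponents kg: 1, m: 2, s: -2), so the claim is incorrect.

Answer: No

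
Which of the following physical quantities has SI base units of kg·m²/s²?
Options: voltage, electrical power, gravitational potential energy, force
Checking the SI base units of each option:
  voltage (V = IR): kg·m²/(s³·A)  ✗
  electrical power (P = IV): kg·m²/s³  ✗
  gravitational potential energy (U = -GMm/r): kg·m²/s²  ✓ matches
  force (F = ma): kg·m/s²  ✗

Only gravitational potential energy has units kg·m²/s².

Answer: gravitational potential energy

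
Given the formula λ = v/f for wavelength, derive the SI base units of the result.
Units of each symbol in λ = v/f:
  v (wave speed): m/s
  f (frequency): 1/s  → in the denominator, contributes s

Multiplying the contributions: [m/s] · [s]
Adding exponents of each base unit: m: 1
SI base units of wavelength: m

Answer: m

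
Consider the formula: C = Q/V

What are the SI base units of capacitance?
Units of each symbol in C = Q/V:
  Q (charge, in coulombs): s·A
  V (voltage, in volts): kg·m²/(s³·A)  → in the denominator, contributes s³·A/(kg·m²)

Multiplying the contributions: [s·A] · [s³·A/(kg·m²)]
Adding exponents of each base unit: kg: -1, m: -2, s: 4, A: 2
SI base units of capacitance: s⁴·A²/(kg·m²)

Answer: s⁴·A²/(kg·m²)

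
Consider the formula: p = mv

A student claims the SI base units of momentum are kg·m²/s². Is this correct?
Units of each symbol in p = mv:
  m (mass): kg
  v (velocity): m/s

Multiplying the contributions: [kg] · [m/s]
Adding exponents of each base unit: kg: 1, m: 1, s: -1
SI base units of momentum: kg·m/s

The claimed units kg·m²/s² (exponents kg: 1, m: 2, s: -2) do not match the derived units kg·m/s (exponents kg: 1, m: 1, s: -1), so the claim is incorrect.

Answer: No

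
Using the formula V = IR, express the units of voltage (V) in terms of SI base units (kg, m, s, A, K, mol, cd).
Units of each symbol in V = IR:
  I (current): A
  R (resistance, in ohms): kg·m²/(s³·A²)

Multiplying the contributions: [A] · [kg·m²/(s³·A²)]
Adding exponents of each base unit: kg: 1, m: 2, s: -3, A: -1
SI base units of voltage: kg·m²/(s³·A)

Answer: kg·m²/(s³·A)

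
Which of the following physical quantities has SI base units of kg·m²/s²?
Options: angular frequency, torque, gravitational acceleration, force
Checking the SI base units of each option:
  angular frequency (ω = 2πf): 1/s  ✗
  torque (τ = Fr): kg·m²/s²  ✓ matches
  gravitational acceleration (g = GM/r²): m/s²  ✗
  force (F = ma): kg·m/s²  ✗

Only torque has units kg·m²/s².

Answer: torque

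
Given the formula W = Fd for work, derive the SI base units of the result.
Units of each symbol in W = Fd:
  F (force): kg·m/s²
  d (displacement): m

Multiplying the contributions: [kg·m/s²] · [m]
Adding exponents of each base unit: kg: 1, m: 2, s: -2
SI base units of work: kg·m²/s²

Answer: kg·m²/s²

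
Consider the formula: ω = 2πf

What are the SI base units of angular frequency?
Units of each symbol in ω = 2πf:
  f (frequency): 1/s
  The factor 2π is dimensionless.

Multiplying the contributions: [1/s]
Adding exponents of each base unit: s: -1
SI base units of angular frequency: 1/s

Answer: 1/s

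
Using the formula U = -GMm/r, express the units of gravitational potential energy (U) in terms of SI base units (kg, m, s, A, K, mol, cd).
Units of each symbol in U = -GMm/r:
  G (gravitational constant): m³/(kg·s²)
  M (mass): kg
  m (mass): kg
  r (distance): m  → in the denominator, contributes 1/m
  The minus sign does not affect the units.

Multiplying the contributions: [m³/(kg·s²)] · [kg] · [kg] · [1/m]
Adding exponents of each base unit: kg: 1, m: 2, s: -2
SI base units of gravitational potential energy: kg·m²/s²

Answer: kg·m²/s²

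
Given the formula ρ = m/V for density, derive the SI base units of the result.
Units of each symbol in ρ = m/V:
  m (mass): kg
  V (volume): m³  → in the denominator, contributes 1/m³

Multiplying the contributions: [kg] · [1/m³]
Adding exponents of each base unit: kg: 1, m: -3
SI base units of density: kg/m³

Answer: kg/m³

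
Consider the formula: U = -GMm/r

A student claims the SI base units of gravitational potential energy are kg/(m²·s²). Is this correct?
Units of each symbol in U = -GMm/r:
  G (gravitational constant): m³/(kg·s²)
  M (mass): kg
  m (mass): kg
  r (distance): m  → in the denominator, contributes 1/m
  The minus sign does not affect the units.

Multiplying the contributions: [m³/(kg·s²)] · [kg] · [kg] · [1/m]
Adding exponents of each base unit: kg: 1, m: 2, s: -2
SI base units of gravitational potential energy: kg·m²/s²

The claimed units kg/(m²·s²) (exponents kg: 1, m: -2, s: -2) do not match the derived units kg·m²/s² (exponents kg: 1, m: 2, s: -2), so the claim is incorrect.

Answer: No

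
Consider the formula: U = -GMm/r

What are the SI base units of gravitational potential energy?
Units of each symbol in U = -GMm/r:
  G (gravitational constant): m³/(kg·s²)
  M (mass): kg
  m (mass): kg
  r (distance): m  → in the denominator, contributes 1/m
  The minus sign does not affect the units.

Multiplying the contributions: [m³/(kg·s²)] · [kg] · [kg] · [1/m]
Adding exponents of each base unit: kg: 1, m: 2, s: -2
SI base units of gravitational potential energy: kg·m²/s²

Answer: kg·m²/s²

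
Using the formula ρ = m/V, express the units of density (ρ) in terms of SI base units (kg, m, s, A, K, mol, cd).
Units of each symbol in ρ = m/V:
  m (mass): kg
  V (volume): m³  → in the denominator, contributes 1/m³

Multiplying the contributions: [kg] · [1/m³]
Adding exponents of each base unit: kg: 1, m: -3
SI base units of density: kg/m³

Answer: kg/m³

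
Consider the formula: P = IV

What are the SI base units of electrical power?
Units of each symbol in P = IV:
  I (current): A
  V (voltage, in volts): kg·m²/(s³·A)

Multiplying the contributions: [A] · [kg·m²/(s³·A)]
Adding exponents of each base unit: kg: 1, m: 2, s: -3
SI base units of electrical power: kg·m²/s³

Answer: kg·m²/s³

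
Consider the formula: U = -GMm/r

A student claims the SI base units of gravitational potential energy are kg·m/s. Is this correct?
Units of each symbol in U = -GMm/r:
  G (gravitational constant): m³/(kg·s²)
  M (mass): kg
  m (mass): kg
  r (distance): m  → in the denominator, contributes 1/m
  The minus sign does not affect the units.

Multiplying the contributions: [m³/(kg·s²)] · [kg] · [kg] · [1/m]
Adding exponents of each base unit: kg: 1, m: 2, s: -2
SI base units of gravitational potential energy: kg·m²/s²

The claimed units kg·m/s (exponents kg: 1, m: 1, s: -1) do not match the derived units kg·m²/s² (exponents kg: 1, m: 2, s: -2), so the claim is incorrect.

Answer: No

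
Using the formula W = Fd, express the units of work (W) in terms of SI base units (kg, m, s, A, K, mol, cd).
Units of each symbol in W = Fd:
  F (force): kg·m/s²
  d (displacement): m

Multiplying the contributions: [kg·m/s²] · [m]
Adding exponents of each base unit: kg: 1, m: 2, s: -2
SI base units of work: kg·m²/s²

Answer: kg·m²/s²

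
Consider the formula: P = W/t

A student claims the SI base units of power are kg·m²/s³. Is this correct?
Units of each symbol in P = W/t:
  W (work): kg·m²/s²
  t (time): s  → in the denominator, contributes 1/s

Multiplying the contributions: [kg·m²/s²] · [1/s]
Adding exponents of each base unit: kg: 1, m: 2, s: -3
SI base units of power: kg·m²/s³

The claimed units kg·m²/s³ match the derived units, so the claim is correct.

Answer: Yes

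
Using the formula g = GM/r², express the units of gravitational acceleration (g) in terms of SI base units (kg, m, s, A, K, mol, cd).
Units of each symbol in g = GM/r²:
  G (gravitational constant): m³/(kg·s²)
  M (mass): kg
  r (distance): m  → to the power 2 in the denominator, contributes 1/m²

Multiplying the contributions: [m³/(kg·s²)] · [kg] · [1/m²]
Adding exponents of each base unit: m: 1, s: -2
SI base units of gravitational acceleration: m/s²

Answer: m/s²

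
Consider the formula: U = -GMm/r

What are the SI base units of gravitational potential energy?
Units of each symbol in U = -GMm/r:
  G (gravitational constant): m³/(kg·s²)
  M (mass): kg
  m (mass): kg
  r (distance): m  → in the denominator, contributes 1/m
  The minus sign does not affect the units.

Multiplying the contributions: [m³/(kg·s²)] · [kg] · [kg] · [1/m]
Adding exponents of each base unit: kg: 1, m: 2, s: -2
SI base units of gravitational potential energy: kg·m²/s²

Answer: kg·m²/s²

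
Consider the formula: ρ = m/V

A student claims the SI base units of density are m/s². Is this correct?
Units of each symbol in ρ = m/V:
  m (mass): kg
  V (volume): m³  → in the denominator, contributes 1/m³

Multiplying the contributions: [kg] · [1/m³]
Adding exponents of each base unit: kg: 1, m: -3
SI base units of density: kg/m³

The claimed units m/s² (exponents m: 1, s: -2) do not match the derived units kg/m³ (exponents kg: 1, m: -3), so the claim is incorrect.

Answer: No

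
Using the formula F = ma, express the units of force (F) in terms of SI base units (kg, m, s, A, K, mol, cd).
Units of each symbol in F = ma:
  m (mass): kg
  a (acceleration): m/s²

Multiplying the contributions: [kg] · [m/s²]
Adding exponents of each base unit: kg: 1, m: 1, s: -2
SI base units of force: kg·m/s²

Answer: kg·m/s²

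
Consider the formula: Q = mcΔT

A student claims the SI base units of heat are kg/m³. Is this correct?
Units of each symbol in Q = mcΔT:
  m (mass): kg
  c (specific heat capacity, in J/(kg·K)): m²/(s²·K)
  ΔT (temperature change): K

Multiplying the contributions: [kg] · [m²/(s²·K)] · [K]
Adding exponents of each base unit: kg: 1, m: 2, s: -2
SI base units of heat: kg·m²/s²

The claimed units kg/m³ (exponents kg: 1, m: -3) do not match the derived units kg·m²/s² (exponents kg: 1, m: 2, s: -2), so the claim is incorrect.

Answer: No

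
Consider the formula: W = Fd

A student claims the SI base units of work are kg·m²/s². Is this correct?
Units of each symbol in W = Fd:
  F (force): kg·m/s²
  d (displacement): m

Multiplying the contributions: [kg·m/s²] · [m]
Adding exponents of each base unit: kg: 1, m: 2, s: -2
SI base units of work: kg·m²/s²

The claimed units kg·m²/s² match the derived units, so the claim is correct.

Answer: Yes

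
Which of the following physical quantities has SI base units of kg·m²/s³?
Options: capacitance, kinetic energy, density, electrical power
Checking the SI base units of each option:
  capacitance (C = Q/V): s⁴·A²/(kg·m²)  ✗
  kinetic energy (E = ½mv²): kg·m²/s²  ✗
  density (ρ = m/V): kg/m³  ✗
  electrical power (P = IV): kg·m²/s³  ✓ matches

Only electrical power has units kg·m²/s³.

Answer: electrical power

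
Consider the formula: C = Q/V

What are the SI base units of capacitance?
Units of each symbol in C = Q/V:
  Q (charge, in coulombs): s·A
  V (voltage, in volts): kg·m²/(s³·A)  → in the denominator, contributes s³·A/(kg·m²)

Multiplying the contributions: [s·A] · [s³·A/(kg·m²)]
Adding exponents of each base unit: kg: -1, m: -2, s: 4, A: 2
SI base units of capacitance: s⁴·A²/(kg·m²)

Answer: s⁴·A²/(kg·m²)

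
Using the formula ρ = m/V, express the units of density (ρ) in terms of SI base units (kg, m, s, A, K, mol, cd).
Units of each symbol in ρ = m/V:
  m (mass): kg
  V (volume): m³  → in the denominator, contributes 1/m³

Multiplying the contributions: [kg] · [1/m³]
Adding exponents of each base unit: kg: 1, m: -3
SI base units of density: kg/m³

Answer: kg/m³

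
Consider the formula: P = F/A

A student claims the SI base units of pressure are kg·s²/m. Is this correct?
Units of each symbol in P = F/A:
  F (force): kg·m/s²
  A (area): m²  → in the denominator, contributes 1/m²

Multiplying the contributions: [kg·m/s²] · [1/m²]
Adding exponents of each base unit: kg: 1, m: -1, s: -2
SI base units of pressure: kg/(m·s²)

The claimed units kg·s²/m (exponents kg: 1, m: -1, s: 2) do not match the derived units kg/(m·s²) (exponents kg: 1, m: -1, s: -2), so the claim is incorrect.

Answer: No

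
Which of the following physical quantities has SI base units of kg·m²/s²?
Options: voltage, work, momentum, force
Checking the SI base units of each option:
  voltage (V = IR): kg·m²/(s³·A)  ✗
  work (W = Fd): kg·m²/s²  ✓ matches
  momentum (p = mv): kg·m/s  ✗
  force (F = ma): kg·m/s²  ✗

Only work has units kg·m²/s².

Answer: work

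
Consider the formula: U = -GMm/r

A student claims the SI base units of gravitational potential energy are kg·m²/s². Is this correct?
Units of each symbol in U = -GMm/r:
  G (gravitational constant): m³/(kg·s²)
  M (mass): kg
  m (mass): kg
  r (distance): m  → in the denominator, contributes 1/m
  The minus sign does not affect the units.

Multiplying the contributions: [m³/(kg·s²)] · [kg] · [kg] · [1/m]
Adding exponents of each base unit: kg: 1, m: 2, s: -2
SI base units of gravitational potential energy: kg·m²/s²

The claimed units kg·m²/s² match the derived units, so the claim is correct.

Answer: Yes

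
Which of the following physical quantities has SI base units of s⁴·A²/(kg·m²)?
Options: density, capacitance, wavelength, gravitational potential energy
Checking the SI base units of each option:
  density (ρ = m/V): kg/m³  ✗
  capacitance (C = Q/V): s⁴·A²/(kg·m²)  ✓ matches
  wavelength (λ = v/f): m  ✗
  gravitational potential energy (U = -GMm/r): kg·m²/s²  ✗

Only capacitance has units s⁴·A²/(kg·m²).

Answer: capacitance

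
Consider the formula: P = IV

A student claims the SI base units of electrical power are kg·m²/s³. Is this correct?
Units of each symbol in P = IV:
  I (current): A
  V (voltage, in volts): kg·m²/(s³·A)

Multiplying the contributions: [A] · [kg·m²/(s³·A)]
Adding exponents of each base unit: kg: 1, m: 2, s: -3
SI base units of electrical power: kg·m²/s³

The claimed units kg·m²/s³ match the derived units, so the claim is correct.

Answer: Yes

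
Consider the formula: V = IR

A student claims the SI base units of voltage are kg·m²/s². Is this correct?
Units of each symbol in V = IR:
  I (current): A
  R (resistance, in ohms): kg·m²/(s³·A²)

Multiplying the contributions: [A] · [kg·m²/(s³·A²)]
Adding exponents of each base unit: kg: 1, m: 2, s: -3, A: -1
SI base units of voltage: kg·m²/(s³·A)

The claimed units kg·m²/s² (exponents kg: 1, m: 2, s: -2) do not match the derived units kg·m²/(s³·A) (exponents kg: 1, m: 2, s: -3, A: -1), so the claim is incorrect.

Answer: No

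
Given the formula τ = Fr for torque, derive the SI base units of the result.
Units of each symbol in τ = Fr:
  F (force): kg·m/s²
  r (lever arm): m

Multiplying the contributions: [kg·m/s²] · [m]
Adding exponents of each base unit: kg: 1, m: 2, s: -2
SI base units of torque: kg·m²/s²

Answer: kg·m²/s²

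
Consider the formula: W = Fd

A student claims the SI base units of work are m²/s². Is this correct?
Units of each symbol in W = Fd:
  F (force): kg·m/s²
  d (displacement): m

Multiplying the contributions: [kg·m/s²] · [m]
Adding exponents of each base unit: kg: 1, m: 2, s: -2
SI base units of work: kg·m²/s²

The claimed units m²/s² (exponents m: 2, s: -2) do not match the derived units kg·m²/s² (exponents kg: 1, m: 2, s: -2), so the claim is incorrect.

Answer: No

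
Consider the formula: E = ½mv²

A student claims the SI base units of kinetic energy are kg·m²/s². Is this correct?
Units of each symbol in E = ½mv²:
  m (mass): kg
  v (speed): m/s  → to the power 2, contributes m²/s²
  The factor ½ is dimensionless.

Multiplying the contributions: [kg] · [m²/s²]
Adding exponents of each base unit: kg: 1, m: 2, s: -2
SI base units of kinetic energy: kg·m²/s²

The claimed units kg·m²/s² match the derived units, so the claim is correct.

Answer: Yes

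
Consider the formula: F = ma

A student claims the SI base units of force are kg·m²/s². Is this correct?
Units of each symbol in F = ma:
  m (mass): kg
  a (acceleration): m/s²

Multiplying the contributions: [kg] · [m/s²]
Adding exponents of each base unit: kg: 1, m: 1, s: -2
SI base units of force: kg·m/s²

The claimed units kg·m²/s² (exponents kg: 1, m: 2, s: -2) do not match the derived units kg·m/s² (exponents kg: 1, m: 1, s: -2), so the claim is incorrect.

Answer: No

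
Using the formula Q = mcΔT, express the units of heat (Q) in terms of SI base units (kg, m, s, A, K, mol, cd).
Units of each symbol in Q = mcΔT:
  m (mass): kg
  c (specific heat capacity, in J/(kg·K)): m²/(s²·K)
  ΔT (temperature change): K

Multiplying the contributions: [kg] · [m²/(s²·K)] · [K]
Adding exponents of each base unit: kg: 1, m: 2, s: -2
SI base units of heat: kg·m²/s²

Answer: kg·m²/s²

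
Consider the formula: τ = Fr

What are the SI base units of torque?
Units of each symbol in τ = Fr:
  F (force): kg·m/s²
  r (lever arm): m

Multiplying the contributions: [kg·m/s²] · [m]
Adding exponents of each base unit: kg: 1, m: 2, s: -2
SI base units of torque: kg·m²/s²

Answer: kg·m²/s²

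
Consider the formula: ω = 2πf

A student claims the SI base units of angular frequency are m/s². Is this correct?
Units of each symbol in ω = 2πf:
  f (frequency): 1/s
  The factor 2π is dimensionless.

Multiplying the contributions: [1/s]
Adding exponents of each base unit: s: -1
SI base units of angular frequency: 1/s

The claimed units m/s² (exponents m: 1, s: -2) do not match the derived units 1/s (exponents s: -1), so the claim is incorrect.

Answer: No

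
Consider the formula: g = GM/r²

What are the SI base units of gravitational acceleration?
Units of each symbol in g = GM/r²:
  G (gravitational constant): m³/(kg·s²)
  M (mass): kg
  r (distance): m  → to the power 2 in the denominator, contributes 1/m²

Multiplying the contributions: [m³/(kg·s²)] · [kg] · [1/m²]
Adding exponents of each base unit: m: 1, s: -2
SI base units of gravitational acceleration: m/s²

Answer: m/s²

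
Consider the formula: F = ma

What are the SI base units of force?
Units of each symbol in F = ma:
  m (mass): kg
  a (acceleration): m/s²

Multiplying the contributions: [kg] · [m/s²]
Adding exponents of each base unit: kg: 1, m: 1, s: -2
SI base units of force: kg·m/s²

Answer: kg·m/s²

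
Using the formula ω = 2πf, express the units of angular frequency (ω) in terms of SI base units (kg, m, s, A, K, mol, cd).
Units of each symbol in ω = 2πf:
  f (frequency): 1/s
  The factor 2π is dimensionless.

Multiplying the contributions: [1/s]
Adding exponents of each base unit: s: -1
SI base units of angular frequency: 1/s

Answer: 1/s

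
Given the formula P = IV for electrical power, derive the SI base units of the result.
Units of each symbol in P = IV:
  I (current): A
  V (voltage, in volts): kg·m²/(s³·A)

Multiplying the contributions: [A] · [kg·m²/(s³·A)]
Adding exponents of each base unit: kg: 1, m: 2, s: -3
SI base units of electrical power: kg·m²/s³

Answer: kg·m²/s³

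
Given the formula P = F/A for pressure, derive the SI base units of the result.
Units of each symbol in P = F/A:
  F (force): kg·m/s²
  A (area): m²  → in the denominator, contributes 1/m²

Multiplying the contributions: [kg·m/s²] · [1/m²]
Adding exponents of each base unit: kg: 1, m: -1, s: -2
SI base units of pressure: kg/(m·s²)

Answer: kg/(m·s²)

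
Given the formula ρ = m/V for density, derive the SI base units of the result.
Units of each symbol in ρ = m/V:
  m (mass): kg
  V (volume): m³  → in the denominator, contributes 1/m³

Multiplying the contributions: [kg] · [1/m³]
Adding exponents of each base unit: kg: 1, m: -3
SI base units of density: kg/m³

Answer: kg/m³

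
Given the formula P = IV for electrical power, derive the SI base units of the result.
Units of each symbol in P = IV:
  I (current): A
  V (voltage, in volts): kg·m²/(s³·A)

Multiplying the contributions: [A] · [kg·m²/(s³·A)]
Adding exponents of each base unit: kg: 1, m: 2, s: -3
SI base units of electrical power: kg·m²/s³

Answer: kg·m²/s³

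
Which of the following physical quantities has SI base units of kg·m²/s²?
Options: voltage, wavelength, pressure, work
Checking the SI base units of each option:
  voltage (V = IR): kg·m²/(s³·A)  ✗
  wavelength (λ = v/f): m  ✗
  pressure (P = F/A): kg/(m·s²)  ✗
  work (W = Fd): kg·m²/s²  ✓ matches

Only work has units kg·m²/s².

Answer: work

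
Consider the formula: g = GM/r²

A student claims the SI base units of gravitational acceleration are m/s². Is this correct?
Units of each symbol in g = GM/r²:
  G (gravitational constant): m³/(kg·s²)
  M (mass): kg
  r (distance): m  → to the power 2 in the denominator, contributes 1/m²

Multiplying the contributions: [m³/(kg·s²)] · [kg] · [1/m²]
Adding exponents of each base unit: m: 1, s: -2
SI base units of gravitational acceleration: m/s²

The claimed units m/s² match the derived units, so the claim is correct.

Answer: Yes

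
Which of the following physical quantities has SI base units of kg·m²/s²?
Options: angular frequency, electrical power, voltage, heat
Checking the SI base units of each option:
  angular frequency (ω = 2πf): 1/s  ✗
  electrical power (P = IV): kg·m²/s³  ✗
  voltage (V = IR): kg·m²/(s³·A)  ✗
  heat (Q = mcΔT): kg·m²/s²  ✓ matches

Only heat has units kg·m²/s².

Answer: heat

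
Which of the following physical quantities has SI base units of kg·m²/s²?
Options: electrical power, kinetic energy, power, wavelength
Checking the SI base units of each option:
  electrical power (P = IV): kg·m²/s³  ✗
  kinetic energy (E = ½mv²): kg·m²/s²  ✓ matches
  power (P = W/t): kg·m²/s³  ✗
  wavelength (λ = v/f): m  ✗

Only kinetic energy has units kg·m²/s².

Answer: kinetic energy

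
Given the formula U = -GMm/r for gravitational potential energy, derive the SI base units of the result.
Units of each symbol in U = -GMm/r:
  G (gravitational constant): m³/(kg·s²)
  M (mass): kg
  m (mass): kg
  r (distance): m  → in the denominator, contributes 1/m
  The minus sign does not affect the units.

Multiplying the contributions: [m³/(kg·s²)] · [kg] · [kg] · [1/m]
Adding exponents of each base unit: kg: 1, m: 2, s: -2
SI base units of gravitational potential energy: kg·m²/s²

Answer: kg·m²/s²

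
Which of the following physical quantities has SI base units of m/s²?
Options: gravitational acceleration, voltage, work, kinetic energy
Checking the SI base units of each option:
  gravitational acceleration (g = GM/r²): m/s²  ✓ matches
  voltage (V = IR): kg·m²/(s³·A)  ✗
  work (W = Fd): kg·m²/s²  ✗
  kinetic energy (E = ½mv²): kg·m²/s²  ✗

Only gravitational acceleration has units m/s².

Answer: gravitational acceleration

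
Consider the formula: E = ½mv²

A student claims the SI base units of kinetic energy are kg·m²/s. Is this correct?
Units of each symbol in E = ½mv²:
  m (mass): kg
  v (speed): m/s  → to the power 2, contributes m²/s²
  The factor ½ is dimensionless.

Multiplying the contributions: [kg] · [m²/s²]
Adding exponents of each base unit: kg: 1, m: 2, s: -2
SI base units of kinetic energy: kg·m²/s²

The claimed units kg·m²/s (exponents kg: 1, m: 2, s: -1) do not match the derived units kg·m²/s² (exponents kg: 1, m: 2, s: -2), so the claim is incorrect.

Answer: No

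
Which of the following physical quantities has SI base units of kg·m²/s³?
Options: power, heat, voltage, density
Checking the SI base units of each option:
  power (P = W/t): kg·m²/s³  ✓ matches
  heat (Q = mcΔT): kg·m²/s²  ✗
  voltage (V = IR): kg·m²/(s³·A)  ✗
  density (ρ = m/V): kg/m³  ✗

Only power has units kg·m²/s³.

Answer: power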